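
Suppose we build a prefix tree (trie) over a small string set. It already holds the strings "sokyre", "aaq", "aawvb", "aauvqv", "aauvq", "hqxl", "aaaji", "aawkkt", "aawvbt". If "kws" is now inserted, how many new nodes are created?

No existing word starts with "k", so every character of "kws" needs a new node.
3 − 0 = 3 new nodes.

3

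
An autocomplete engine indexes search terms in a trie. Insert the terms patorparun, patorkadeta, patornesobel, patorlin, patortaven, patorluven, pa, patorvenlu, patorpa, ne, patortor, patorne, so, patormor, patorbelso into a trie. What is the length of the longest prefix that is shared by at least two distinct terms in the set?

Equivalently: take the maximum, over all pairs, of their longest common prefix length.
e.g. "patorne" and "patornesobel" share the prefix "patorne" of length 7; no pair shares a longer one.
Longest shared-prefix length: 7

7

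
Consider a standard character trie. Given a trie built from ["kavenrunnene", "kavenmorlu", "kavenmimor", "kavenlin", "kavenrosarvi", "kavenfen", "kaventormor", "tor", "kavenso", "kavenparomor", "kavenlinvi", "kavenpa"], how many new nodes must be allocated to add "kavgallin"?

6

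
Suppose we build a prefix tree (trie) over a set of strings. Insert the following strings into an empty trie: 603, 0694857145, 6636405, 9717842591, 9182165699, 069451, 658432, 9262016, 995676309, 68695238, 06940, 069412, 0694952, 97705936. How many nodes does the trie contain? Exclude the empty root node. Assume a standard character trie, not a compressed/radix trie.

78

Insert word by word; a character creates a node only if that edge doesn't already exist:
  "603" → 3 new (6, 0, 3)
  "0694857145" → 10 new (0, 6, 9, 4, 8, 5, 7, 1, 4, 5)
  "6636405" → prefix "6" already present; 6 new (6, 3, 6, 4, 0, 5)
  "9717842591" → 10 new (9, 7, 1, 7, 8, 4, 2, 5, 9, 1)
  "9182165699" → prefix "9" already present; 9 new (1, 8, 2, 1, 6, 5, 6, 9, 9)
  "069451" → prefix "0694" already present; 2 new (5, 1)
  "658432" → prefix "6" already present; 5 new (5, 8, 4, 3, 2)
  "9262016" → prefix "9" already present; 6 new (2, 6, 2, 0, 1, 6)
  "995676309" → prefix "9" already present; 8 new (9, 5, 6, 7, 6, 3, 0, 9)
  "68695238" → prefix "6" already present; 7 new (8, 6, 9, 5, 2, 3, 8)
  "06940" → prefix "0694" already present; 1 new (0)
  "069412" → prefix "0694" already present; 2 new (1, 2)
  "0694952" → prefix "0694" already present; 3 new (9, 5, 2)
  "97705936" → prefix "97" already present; 6 new (7, 0, 5, 9, 3, 6)
Total nodes = 3 + 10 + 6 + 10 + 9 + 2 + 5 + 6 + 8 + 7 + 1 + 2 + 3 + 6 = 78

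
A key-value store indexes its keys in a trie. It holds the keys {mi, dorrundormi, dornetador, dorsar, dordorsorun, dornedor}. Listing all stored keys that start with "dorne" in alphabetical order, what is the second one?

dornetador

Filter for "dorne…" and sort: "dornedor", "dornetador"
The 2nd is dornetador.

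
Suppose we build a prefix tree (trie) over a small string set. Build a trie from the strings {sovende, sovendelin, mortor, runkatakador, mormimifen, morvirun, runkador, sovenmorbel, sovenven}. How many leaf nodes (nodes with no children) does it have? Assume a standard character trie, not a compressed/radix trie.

8

A leaf is a node with no children — equivalently, the end of a word that is not a proper prefix of any other stored word.
Those words: "mormimifen", "mortor", "morvirun", "runkador", "runkatakador", "sovendelin", "sovenmorbel", "sovenven"
Leaf count: 8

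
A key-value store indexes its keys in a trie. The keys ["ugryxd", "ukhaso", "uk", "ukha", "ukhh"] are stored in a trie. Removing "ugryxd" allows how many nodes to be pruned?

5

A node on "ugryxd"'s path can go only if nothing else ends at it or branches off below it.
The suffix "gryxd" (5 nodes) is used only by "ugryxd"; the node for "u" still has the child "k", so pruning stops there.
Nodes removed: 5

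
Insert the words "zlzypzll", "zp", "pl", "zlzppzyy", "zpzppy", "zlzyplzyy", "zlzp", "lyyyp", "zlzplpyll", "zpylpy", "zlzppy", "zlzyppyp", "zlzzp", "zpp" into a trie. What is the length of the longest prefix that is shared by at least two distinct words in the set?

The deepest shared node is where two words last agree before diverging.
"zlzppy" and "zlzppzyy" agree on "zlzpp" (5 characters) before diverging; nothing deeper is shared.
Longest shared-prefix length: 5

5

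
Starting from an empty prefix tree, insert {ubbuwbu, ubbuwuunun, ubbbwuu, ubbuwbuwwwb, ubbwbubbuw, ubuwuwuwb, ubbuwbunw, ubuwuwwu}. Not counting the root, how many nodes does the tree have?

Trie structure (* marks end of a word):
(root)
└─ u
   └─ b
      ├─ b
      │  ├─ b
      │  │  └─ w
      │  │     └─ u
      │  │        └─ u *
      │  ├─ u
      │  │  └─ w
      │  │     ├─ b
      │  │     │  └─ u *
      │  │     │     ├─ n
      │  │     │     │  └─ w *
      │  │     │     └─ w
      │  │     │        └─ w
      │  │     │           └─ w
      │  │     │              └─ b *
      │  │     └─ u
      │  │        └─ u
      │  │           └─ n
      │  │              └─ u
      │  │                 └─ n *
      │  └─ w
      │     └─ b
      │        └─ u
      │           └─ b
      │              └─ b
      │                 └─ u
      │                    └─ w *
      └─ u
         └─ w
            └─ u
               └─ w
                  ├─ u
                  │  └─ w
                  │     └─ b *
                  └─ w
                     └─ u *
Counting every labelled node above: 38.

38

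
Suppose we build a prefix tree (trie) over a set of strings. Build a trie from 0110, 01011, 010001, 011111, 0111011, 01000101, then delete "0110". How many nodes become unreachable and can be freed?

1

After clearing the end-marker at "0110", prune upward until reaching a node still needed by another word.
The suffix "0" (1 node) is used only by "0110"; the node for "011" still has the child "1", so pruning stops there.
Nodes removed: 1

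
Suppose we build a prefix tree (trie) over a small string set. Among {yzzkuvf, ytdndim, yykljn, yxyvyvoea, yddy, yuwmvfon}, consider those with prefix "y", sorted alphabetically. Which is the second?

ytdndim

Filter for "y…" and sort: "yddy", "ytdndim", "yuwmvfon", "yxyvyvoea", "yykljn", "yzzkuvf"
The 2nd is ytdndim.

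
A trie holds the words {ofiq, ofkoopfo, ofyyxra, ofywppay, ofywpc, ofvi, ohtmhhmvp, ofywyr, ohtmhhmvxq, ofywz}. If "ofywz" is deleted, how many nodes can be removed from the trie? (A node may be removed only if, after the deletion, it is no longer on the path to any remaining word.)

A node on "ofywz"'s path can go only if nothing else ends at it or branches off below it.
The suffix "z" (1 node) is used only by "ofywz"; the node for "ofyw" still has the child "p", so pruning stops there.
Nodes removed: 1

1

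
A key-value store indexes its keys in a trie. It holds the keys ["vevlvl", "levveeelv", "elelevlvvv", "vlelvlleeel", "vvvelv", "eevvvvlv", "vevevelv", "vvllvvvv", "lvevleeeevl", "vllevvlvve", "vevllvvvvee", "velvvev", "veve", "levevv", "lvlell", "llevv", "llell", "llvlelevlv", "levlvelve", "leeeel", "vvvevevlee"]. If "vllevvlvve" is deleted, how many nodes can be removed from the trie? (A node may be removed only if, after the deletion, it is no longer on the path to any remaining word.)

After clearing the end-marker at "vllevvlvve", prune upward until reaching a node still needed by another word.
The suffix "levvlvve" (8 nodes) is used only by "vllevvlvve"; the node for "vl" still has the child "e", so pruning stops there.
Nodes removed: 8

8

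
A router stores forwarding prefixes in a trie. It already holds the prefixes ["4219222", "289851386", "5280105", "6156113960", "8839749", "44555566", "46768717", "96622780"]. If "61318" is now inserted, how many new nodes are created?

3

Walking "61318" from the root, the first 2 characters ("61") follow existing edges; "3" is the first miss.
Each of the 3 remaining characters creates one node.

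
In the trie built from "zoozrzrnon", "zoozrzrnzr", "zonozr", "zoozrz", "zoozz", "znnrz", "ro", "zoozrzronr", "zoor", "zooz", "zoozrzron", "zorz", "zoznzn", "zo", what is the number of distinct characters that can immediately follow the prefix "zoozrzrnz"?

Walk "zoozrzrnz" from the root, arriving at one node.
Distinct next characters after "zoozrzrnz": r.
That node has 1 child edge.

1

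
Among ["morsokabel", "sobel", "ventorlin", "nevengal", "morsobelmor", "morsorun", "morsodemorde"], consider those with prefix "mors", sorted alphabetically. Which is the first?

DFS of the "mors" subtree visits, in order: "morsobelmor", "morsodemorde", "morsokabel", "morsorun"
The 1st is morsobelmor.

morsobelmor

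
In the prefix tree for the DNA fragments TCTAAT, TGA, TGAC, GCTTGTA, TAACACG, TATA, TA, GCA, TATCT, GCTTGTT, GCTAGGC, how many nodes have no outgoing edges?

9

Leaves are exactly the stored words that no other stored word extends.
Those words: "GCA", "GCTAGGC", "GCTTGTA", "GCTTGTT", "TAACACG", "TATA", "TATCT", "TCTAAT", "TGAC"
Leaf count: 9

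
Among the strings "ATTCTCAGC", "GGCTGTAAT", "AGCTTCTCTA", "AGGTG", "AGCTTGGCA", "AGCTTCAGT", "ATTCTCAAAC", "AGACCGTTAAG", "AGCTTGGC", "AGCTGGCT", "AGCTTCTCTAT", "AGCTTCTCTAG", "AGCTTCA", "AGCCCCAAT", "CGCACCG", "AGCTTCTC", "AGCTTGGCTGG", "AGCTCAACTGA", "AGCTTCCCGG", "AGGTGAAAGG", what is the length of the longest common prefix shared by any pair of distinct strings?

The deepest shared node is where two words last agree before diverging.
e.g. "AGCTTCTCTA" and "AGCTTCTCTAG" share the prefix "AGCTTCTCTA" of length 10; no pair shares a longer one.
Longest shared-prefix length: 10

10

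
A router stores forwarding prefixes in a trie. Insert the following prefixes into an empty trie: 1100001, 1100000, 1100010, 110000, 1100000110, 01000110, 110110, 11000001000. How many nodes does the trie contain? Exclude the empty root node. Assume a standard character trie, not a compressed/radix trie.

27

Trace insertions, counting only characters that open a new branch:
  "1100001" → 7 new (1, 1, 0, 0, 0, 0, 1)
  "1100000" → prefix "110000" already present; 1 new (0)
  "1100010" → prefix "11000" already present; 2 new (1, 0)
  "110000" → prefix "110000" already present; 0 new (none)
  "1100000110" → prefix "1100000" already present; 3 new (1, 1, 0)
  "01000110" → 8 new (0, 1, 0, 0, 0, 1, 1, 0)
  "110110" → prefix "110" already present; 3 new (1, 1, 0)
  "11000001000" → prefix "11000001" already present; 3 new (0, 0, 0)
Total nodes = 7 + 1 + 2 + 0 + 3 + 8 + 3 + 3 = 27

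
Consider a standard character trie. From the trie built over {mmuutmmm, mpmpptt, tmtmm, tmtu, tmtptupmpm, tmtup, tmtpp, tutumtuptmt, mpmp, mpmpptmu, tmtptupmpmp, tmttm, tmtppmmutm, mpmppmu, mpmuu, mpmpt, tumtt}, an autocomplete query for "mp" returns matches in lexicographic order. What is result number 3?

mpmpptmu

DFS of the "mp" subtree visits, in order: "mpmp", "mpmppmu", "mpmpptmu", "mpmpptt", "mpmpt", "mpmuu"
Position 3: mpmpptmu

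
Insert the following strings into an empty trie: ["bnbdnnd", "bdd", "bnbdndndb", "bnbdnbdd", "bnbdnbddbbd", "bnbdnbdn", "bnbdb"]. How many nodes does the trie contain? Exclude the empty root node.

For each word, the new-node count is its length minus the longest prefix already in the trie:
  "bnbdnnd" → 7 new (b, n, b, d, n, n, d)
  "bdd" → prefix "b" already present; 2 new (d, d)
  "bnbdndndb" → prefix "bnbdn" already present; 4 new (d, n, d, b)
  "bnbdnbdd" → prefix "bnbdn" already present; 3 new (b, d, d)
  "bnbdnbddbbd" → prefix "bnbdnbdd" already present; 3 new (b, b, d)
  "bnbdnbdn" → prefix "bnbdnbd" already present; 1 new (n)
  "bnbdb" → prefix "bnbd" already present; 1 new (b)
Total nodes = 7 + 2 + 4 + 3 + 3 + 1 + 1 = 21

21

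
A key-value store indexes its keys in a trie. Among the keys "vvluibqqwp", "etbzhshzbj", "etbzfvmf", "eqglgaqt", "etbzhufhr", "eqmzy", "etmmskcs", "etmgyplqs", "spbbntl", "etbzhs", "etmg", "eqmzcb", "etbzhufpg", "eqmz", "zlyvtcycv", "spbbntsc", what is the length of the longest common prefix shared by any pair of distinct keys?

7

The deepest shared node is where two words last agree before diverging.
e.g. "etbzhufhr" and "etbzhufpg" share the prefix "etbzhuf" of length 7; no pair shares a longer one.
Longest shared-prefix length: 7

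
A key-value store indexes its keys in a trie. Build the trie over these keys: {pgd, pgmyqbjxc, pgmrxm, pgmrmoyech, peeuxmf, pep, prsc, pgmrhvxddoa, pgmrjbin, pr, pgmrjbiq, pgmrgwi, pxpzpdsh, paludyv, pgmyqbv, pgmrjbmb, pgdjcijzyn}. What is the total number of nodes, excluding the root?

67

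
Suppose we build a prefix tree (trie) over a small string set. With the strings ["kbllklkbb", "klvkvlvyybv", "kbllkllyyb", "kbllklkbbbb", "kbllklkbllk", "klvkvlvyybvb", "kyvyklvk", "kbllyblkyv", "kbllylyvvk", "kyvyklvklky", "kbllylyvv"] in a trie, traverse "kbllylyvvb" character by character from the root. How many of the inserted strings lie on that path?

1

Check each prefix of "kbllylyvvb" against the stored set — each match is an end-marker on the path.
Prefixes of the query that are stored words: "kbllylyvv"
Count: 1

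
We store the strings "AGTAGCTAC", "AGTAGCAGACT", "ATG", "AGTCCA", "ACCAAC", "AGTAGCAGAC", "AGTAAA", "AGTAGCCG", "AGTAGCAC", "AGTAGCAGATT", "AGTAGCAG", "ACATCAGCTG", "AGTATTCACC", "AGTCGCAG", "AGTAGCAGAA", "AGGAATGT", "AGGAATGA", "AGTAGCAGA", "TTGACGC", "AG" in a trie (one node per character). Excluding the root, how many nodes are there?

64

Count nodes per top-level branch (shared prefixes stored once):
  'A'-branch (ACATCAGCTG, ACCAAC, AG, AGGAATGA, AGGAATGT, AGTAAA, AGTAGCAC, AGTAGCAG, AGTAGCAGA, AGTAGCAGAA, AGTAGCAGAC, AGTAGCAGACT, AGTAGCAGATT, AGTAGCCG, AGTAGCTAC, AGTATTCACC, AGTCCA, AGTCGCAG, ATG): 57 nodes
  'T'-branch (TTGACGC): 7 nodes
Sum: 64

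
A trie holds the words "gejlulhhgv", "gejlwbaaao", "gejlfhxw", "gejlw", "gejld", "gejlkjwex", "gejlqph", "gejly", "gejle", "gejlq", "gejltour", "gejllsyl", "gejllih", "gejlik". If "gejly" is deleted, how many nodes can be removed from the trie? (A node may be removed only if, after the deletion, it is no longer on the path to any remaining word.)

A node on "gejly"'s path can go only if nothing else ends at it or branches off below it.
The suffix "y" (1 node) is used only by "gejly"; the node for "gejl" still has the child "u", so pruning stops there.
Nodes removed: 1

1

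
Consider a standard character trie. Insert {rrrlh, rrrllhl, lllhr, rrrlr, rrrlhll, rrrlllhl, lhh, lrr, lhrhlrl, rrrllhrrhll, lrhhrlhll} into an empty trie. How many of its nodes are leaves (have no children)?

10

Leaves are exactly the stored words that no other stored word extends.
Those words: "lhh", "lhrhlrl", "lllhr", "lrhhrlhll", "lrr", "rrrlhll", "rrrllhl", "rrrllhrrhll", "rrrlllhl", "rrrlr"
Leaf count: 10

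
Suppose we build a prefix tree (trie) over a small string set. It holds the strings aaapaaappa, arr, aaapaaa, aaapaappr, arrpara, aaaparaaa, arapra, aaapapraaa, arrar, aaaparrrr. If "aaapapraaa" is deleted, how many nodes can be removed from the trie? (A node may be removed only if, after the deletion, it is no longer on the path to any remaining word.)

Walk "aaapapraaa" from the leaf back toward the root, removing each node that no remaining word uses.
The suffix "praaa" (5 nodes) is used only by "aaapapraaa"; the node for "aaapa" still has the child "a", so pruning stops there.
Nodes removed: 5

5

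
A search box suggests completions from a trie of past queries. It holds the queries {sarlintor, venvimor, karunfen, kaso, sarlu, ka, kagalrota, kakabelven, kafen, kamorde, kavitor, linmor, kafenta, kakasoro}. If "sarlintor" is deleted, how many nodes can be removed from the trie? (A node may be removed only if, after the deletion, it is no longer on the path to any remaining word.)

After clearing the end-marker at "sarlintor", prune upward until reaching a node still needed by another word.
The suffix "intor" (5 nodes) is used only by "sarlintor"; the node for "sarl" still has the child "u", so pruning stops there.
Nodes removed: 5

5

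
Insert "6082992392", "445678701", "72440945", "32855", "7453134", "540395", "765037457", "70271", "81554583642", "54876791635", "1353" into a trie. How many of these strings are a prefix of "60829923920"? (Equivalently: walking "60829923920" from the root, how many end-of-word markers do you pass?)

1

Walk "60829923920" from the root; an end-of-word marker is hit whenever a stored word is a prefix of "60829923920".
Prefixes of the query that are stored words: "6082992392"
Count: 1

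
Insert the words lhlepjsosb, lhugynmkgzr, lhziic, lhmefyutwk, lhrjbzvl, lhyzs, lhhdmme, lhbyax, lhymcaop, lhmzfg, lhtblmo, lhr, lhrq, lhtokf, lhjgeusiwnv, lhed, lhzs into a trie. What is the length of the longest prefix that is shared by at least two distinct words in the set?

3

The deepest shared node is where two words last agree before diverging.
"lhmefyutwk" and "lhmzfg" agree on "lhm" (3 characters) before diverging; nothing deeper is shared.
Longest shared-prefix length: 3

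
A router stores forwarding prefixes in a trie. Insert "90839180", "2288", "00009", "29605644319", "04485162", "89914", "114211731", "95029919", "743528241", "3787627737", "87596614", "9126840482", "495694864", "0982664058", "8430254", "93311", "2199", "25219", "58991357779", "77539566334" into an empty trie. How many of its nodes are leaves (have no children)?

A leaf is a node with no children — equivalently, the end of a word that is not a proper prefix of any other stored word.
Those words: "00009", "04485162", "0982664058", "114211731", "2199", "2288", "25219", "29605644319", "3787627737", "495694864", "58991357779", "743528241", "77539566334", "8430254", "87596614", "89914", "90839180", "9126840482", "93311", "95029919"
Leaf count: 20

20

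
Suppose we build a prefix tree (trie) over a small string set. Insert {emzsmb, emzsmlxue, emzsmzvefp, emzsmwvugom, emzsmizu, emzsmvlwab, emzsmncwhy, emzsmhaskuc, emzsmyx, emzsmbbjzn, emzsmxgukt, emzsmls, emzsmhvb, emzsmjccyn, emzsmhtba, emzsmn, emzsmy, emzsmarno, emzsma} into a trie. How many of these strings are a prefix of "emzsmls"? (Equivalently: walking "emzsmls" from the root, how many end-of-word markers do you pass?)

1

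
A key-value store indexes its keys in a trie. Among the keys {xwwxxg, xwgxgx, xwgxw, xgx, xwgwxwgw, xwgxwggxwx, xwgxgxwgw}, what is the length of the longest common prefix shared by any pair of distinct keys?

Look for the deepest trie node that still has at least two words in its subtree.
e.g. "xwgxgx" and "xwgxgxwgw" share the prefix "xwgxgx" of length 6; no pair shares a longer one.
Longest shared-prefix length: 6

6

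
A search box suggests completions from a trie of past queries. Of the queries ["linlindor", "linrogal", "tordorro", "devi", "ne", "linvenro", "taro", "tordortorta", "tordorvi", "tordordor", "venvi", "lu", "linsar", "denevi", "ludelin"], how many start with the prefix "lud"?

1

Walk to "lud"; the words in its subtree are exactly those with that prefix.
Matches: "ludelin"
Count: 1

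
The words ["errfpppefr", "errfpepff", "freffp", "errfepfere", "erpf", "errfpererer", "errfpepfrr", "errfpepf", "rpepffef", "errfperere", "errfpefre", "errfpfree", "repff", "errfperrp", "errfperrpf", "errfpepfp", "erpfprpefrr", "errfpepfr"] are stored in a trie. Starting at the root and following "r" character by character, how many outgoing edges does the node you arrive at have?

2

The children of the "r" node are the distinct next characters among strings starting with "r".
Characters that immediately follow "r" among the stored strings: {e, p}.
That node has 2 child edges.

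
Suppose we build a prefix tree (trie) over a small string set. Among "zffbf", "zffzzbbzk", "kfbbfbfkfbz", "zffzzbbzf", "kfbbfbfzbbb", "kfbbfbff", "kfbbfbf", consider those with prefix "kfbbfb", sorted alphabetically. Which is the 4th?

kfbbfbfzbbb

Words with prefix "kfbbfb", in lexicographic order: "kfbbfbf", "kfbbfbff", "kfbbfbfkfbz", "kfbbfbfzbbb"
Position 4: kfbbfbfzbbb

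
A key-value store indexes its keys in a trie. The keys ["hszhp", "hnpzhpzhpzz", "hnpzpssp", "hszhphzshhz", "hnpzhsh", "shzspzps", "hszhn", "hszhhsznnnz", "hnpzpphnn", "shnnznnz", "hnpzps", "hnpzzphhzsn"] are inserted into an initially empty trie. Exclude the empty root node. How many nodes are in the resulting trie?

60

Insert word by word; a character creates a node only if that edge doesn't already exist:
  "hszhp" → 5 new (h, s, z, h, p)
  "hnpzhpzhpzz" → prefix "h" already present; 10 new (n, p, z, h, p, z, h, p, z, z)
  "hnpzpssp" → prefix "hnpz" already present; 4 new (p, s, s, p)
  "hszhphzshhz" → prefix "hszhp" already present; 6 new (h, z, s, h, h, z)
  "hnpzhsh" → prefix "hnpzh" already present; 2 new (s, h)
  "shzspzps" → 8 new (s, h, z, s, p, z, p, s)
  "hszhn" → prefix "hszh" already present; 1 new (n)
  "hszhhsznnnz" → prefix "hszh" already present; 7 new (h, s, z, n, n, n, z)
  "hnpzpphnn" → prefix "hnpzp" already present; 4 new (p, h, n, n)
  "shnnznnz" → prefix "sh" already present; 6 new (n, n, z, n, n, z)
  "hnpzps" → prefix "hnpzps" already present; 0 new (none)
  "hnpzzphhzsn" → prefix "hnpz" already present; 7 new (z, p, h, h, z, s, n)
Total nodes = 5 + 10 + 4 + 6 + 2 + 8 + 1 + 7 + 4 + 6 + 0 + 7 = 60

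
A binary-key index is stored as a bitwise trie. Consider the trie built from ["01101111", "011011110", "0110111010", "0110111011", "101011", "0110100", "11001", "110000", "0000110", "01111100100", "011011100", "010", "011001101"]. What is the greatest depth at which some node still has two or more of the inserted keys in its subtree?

9

Equivalently: take the maximum, over all pairs, of their longest common prefix length.
"0110111010" and "0110111011" agree on "011011101" (9 characters) before diverging; nothing deeper is shared.
Longest shared-prefix length: 9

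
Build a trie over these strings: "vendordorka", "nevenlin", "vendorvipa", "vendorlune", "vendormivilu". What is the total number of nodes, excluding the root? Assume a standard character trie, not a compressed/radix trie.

Trie structure (* marks end of a word):
(root)
├─ n
│  └─ e
│     └─ v
│        └─ e
│           └─ n
│              └─ l
│                 └─ i
│                    └─ n *
└─ v
   └─ e
      └─ n
         └─ d
            └─ o
               └─ r
                  ├─ d
                  │  └─ o
                  │     └─ r
                  │        └─ k
                  │           └─ a *
                  ├─ l
                  │  └─ u
                  │     └─ n
                  │        └─ e *
                  ├─ m
                  │  └─ i
                  │     └─ v
                  │        └─ i
                  │           └─ l
                  │              └─ u *
                  └─ v
                     └─ i
                        └─ p
                           └─ a *
Counting every labelled node above: 33.

33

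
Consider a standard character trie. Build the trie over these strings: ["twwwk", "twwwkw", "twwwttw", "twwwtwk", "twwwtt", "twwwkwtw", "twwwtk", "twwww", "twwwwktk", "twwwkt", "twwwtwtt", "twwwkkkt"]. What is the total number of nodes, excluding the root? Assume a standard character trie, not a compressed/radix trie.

Count nodes per top-level branch (shared prefixes stored once):
  't'-branch (twwwk, twwwkkkt, twwwkt, twwwkw, twwwkwtw, twwwtk, twwwtt, twwwttw, twwwtwk, twwwtwtt, twwww, twwwwktk): 24 nodes
Sum: 24

24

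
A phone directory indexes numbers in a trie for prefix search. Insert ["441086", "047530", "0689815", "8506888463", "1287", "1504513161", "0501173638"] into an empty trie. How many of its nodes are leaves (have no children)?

A leaf is a node with no children — equivalently, the end of a word that is not a proper prefix of any other stored word.
Those words: "047530", "0501173638", "0689815", "1287", "1504513161", "441086", "8506888463"
Leaf count: 7

7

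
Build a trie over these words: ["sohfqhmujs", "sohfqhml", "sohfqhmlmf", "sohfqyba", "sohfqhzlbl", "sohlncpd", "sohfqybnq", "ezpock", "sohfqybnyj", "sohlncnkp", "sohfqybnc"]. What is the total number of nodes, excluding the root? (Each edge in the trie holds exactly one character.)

39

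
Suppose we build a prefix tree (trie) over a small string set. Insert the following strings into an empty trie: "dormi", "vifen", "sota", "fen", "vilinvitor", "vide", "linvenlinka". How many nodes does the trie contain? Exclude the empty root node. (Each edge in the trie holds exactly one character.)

38

Trace insertions, counting only characters that open a new branch:
  "dormi" → 5 new (d, o, r, m, i)
  "vifen" → 5 new (v, i, f, e, n)
  "sota" → 4 new (s, o, t, a)
  "fen" → 3 new (f, e, n)
  "vilinvitor" → prefix "vi" already present; 8 new (l, i, n, v, i, t, o, r)
  "vide" → prefix "vi" already present; 2 new (d, e)
  "linvenlinka" → 11 new (l, i, n, v, e, n, l, i, n, k, a)
Total nodes = 5 + 5 + 4 + 3 + 8 + 2 + 11 = 38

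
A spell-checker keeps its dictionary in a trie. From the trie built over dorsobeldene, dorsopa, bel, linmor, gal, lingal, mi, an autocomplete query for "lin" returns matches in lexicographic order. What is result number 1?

lingal

DFS of the "lin" subtree visits, in order: "lingal", "linmor"
The 1st is lingal.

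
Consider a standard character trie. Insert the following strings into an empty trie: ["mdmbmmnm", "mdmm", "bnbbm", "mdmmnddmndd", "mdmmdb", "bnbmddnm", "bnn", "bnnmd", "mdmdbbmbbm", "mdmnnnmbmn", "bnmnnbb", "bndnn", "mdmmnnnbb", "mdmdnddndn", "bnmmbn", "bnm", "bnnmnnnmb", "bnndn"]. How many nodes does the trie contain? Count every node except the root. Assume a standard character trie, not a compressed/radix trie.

Trace insertions, counting only characters that open a new branch:
  "mdmbmmnm" → 8 new (m, d, m, b, m, m, n, m)
  "mdmm" → prefix "mdm" already present; 1 new (m)
  "bnbbm" → 5 new (b, n, b, b, m)
  "mdmmnddmndd" → prefix "mdmm" already present; 7 new (n, d, d, m, n, d, d)
  "mdmmdb" → prefix "mdmm" already present; 2 new (d, b)
  "bnbmddnm" → prefix "bnb" already present; 5 new (m, d, d, n, m)
  "bnn" → prefix "bn" already present; 1 new (n)
  "bnnmd" → prefix "bnn" already present; 2 new (m, d)
  "mdmdbbmbbm" → prefix "mdm" already present; 7 new (d, b, b, m, b, b, m)
  "mdmnnnmbmn" → prefix "mdm" already present; 7 new (n, n, n, m, b, m, n)
  "bnmnnbb" → prefix "bn" already present; 5 new (m, n, n, b, b)
  "bndnn" → prefix "bn" already present; 3 new (d, n, n)
  "mdmmnnnbb" → prefix "mdmmn" already present; 4 new (n, n, b, b)
  "mdmdnddndn" → prefix "mdmd" already present; 6 new (n, d, d, n, d, n)
  "bnmmbn" → prefix "bnm" already present; 3 new (m, b, n)
  "bnm" → prefix "bnm" already present; 0 new (none)
  "bnnmnnnmb" → prefix "bnnm" already present; 5 new (n, n, n, m, b)
  "bnndn" → prefix "bnn" already present; 2 new (d, n)
Total nodes = 8 + 1 + 5 + 7 + 2 + 5 + 1 + 2 + 7 + 7 + 5 + 3 + 4 + 6 + 3 + 0 + 5 + 2 = 73

73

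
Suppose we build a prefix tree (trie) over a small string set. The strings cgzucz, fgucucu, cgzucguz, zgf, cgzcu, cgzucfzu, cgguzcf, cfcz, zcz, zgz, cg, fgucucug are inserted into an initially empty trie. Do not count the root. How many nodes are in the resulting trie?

36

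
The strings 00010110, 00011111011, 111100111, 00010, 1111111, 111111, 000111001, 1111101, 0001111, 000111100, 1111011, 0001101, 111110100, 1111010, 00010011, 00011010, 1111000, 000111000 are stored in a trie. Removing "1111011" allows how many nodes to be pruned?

1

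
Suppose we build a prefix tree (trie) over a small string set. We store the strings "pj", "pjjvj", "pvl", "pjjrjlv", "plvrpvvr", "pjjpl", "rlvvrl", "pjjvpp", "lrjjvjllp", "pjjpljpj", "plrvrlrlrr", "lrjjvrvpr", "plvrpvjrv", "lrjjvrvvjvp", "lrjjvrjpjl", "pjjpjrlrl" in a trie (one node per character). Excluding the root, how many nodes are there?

Insert word by word; a character creates a node only if that edge doesn't already exist:
  "pj" → 2 new (p, j)
  "pjjvj" → prefix "pj" already present; 3 new (j, v, j)
  "pvl" → prefix "p" already present; 2 new (v, l)
  "pjjrjlv" → prefix "pjj" already present; 4 new (r, j, l, v)
  "plvrpvvr" → prefix "p" already present; 7 new (l, v, r, p, v, v, r)
  "pjjpl" → prefix "pjj" already present; 2 new (p, l)
  "rlvvrl" → 6 new (r, l, v, v, r, l)
  "pjjvpp" → prefix "pjjv" already present; 2 new (p, p)
  "lrjjvjllp" → 9 new (l, r, j, j, v, j, l, l, p)
  "pjjpljpj" → prefix "pjjpl" already present; 3 new (j, p, j)
  "plrvrlrlrr" → prefix "pl" already present; 8 new (r, v, r, l, r, l, r, r)
  "lrjjvrvpr" → prefix "lrjjv" already present; 4 new (r, v, p, r)
  "plvrpvjrv" → prefix "plvrpv" already present; 3 new (j, r, v)
  "lrjjvrvvjvp" → prefix "lrjjvrv" already present; 4 new (v, j, v, p)
  "lrjjvrjpjl" → prefix "lrjjvr" already present; 4 new (j, p, j, l)
  "pjjpjrlrl" → prefix "pjjp" already present; 5 new (j, r, l, r, l)
Total nodes = 2 + 3 + 2 + 4 + 7 + 2 + 6 + 2 + 9 + 3 + 8 + 4 + 3 + 4 + 4 + 5 = 68

68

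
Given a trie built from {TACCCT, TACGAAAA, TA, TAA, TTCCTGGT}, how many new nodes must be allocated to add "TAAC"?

1

"TAA" is already a path in the trie; the remaining "C" must be added.
New nodes needed: |"TAAC"| − 3 = 4 − 3 = 1.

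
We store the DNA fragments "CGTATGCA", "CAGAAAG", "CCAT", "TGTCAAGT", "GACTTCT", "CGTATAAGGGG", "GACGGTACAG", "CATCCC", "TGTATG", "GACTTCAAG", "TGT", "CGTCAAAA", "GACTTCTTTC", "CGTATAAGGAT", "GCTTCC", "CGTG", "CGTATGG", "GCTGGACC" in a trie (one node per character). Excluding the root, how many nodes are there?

77

Count nodes per top-level branch (shared prefixes stored once):
  'C'-branch (CAGAAAG, CATCCC, CCAT, CGTATAAGGAT, CGTATAAGGGG, CGTATGCA, CGTATGG, CGTCAAAA, CGTG): 36 nodes
  'G'-branch (GACGGTACAG, GACTTCAAG, GACTTCT, GACTTCTTTC, GCTGGACC, GCTTCC): 30 nodes
  'T'-branch (TGT, TGTATG, TGTCAAGT): 11 nodes
Sum: 77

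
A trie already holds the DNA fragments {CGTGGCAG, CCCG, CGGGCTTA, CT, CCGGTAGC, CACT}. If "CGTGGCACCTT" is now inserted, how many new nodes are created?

4

"CGTGGCA" is already a path in the trie; the remaining "CCTT" must be added.
New nodes needed: |"CGTGGCACCTT"| − 7 = 11 − 7 = 4.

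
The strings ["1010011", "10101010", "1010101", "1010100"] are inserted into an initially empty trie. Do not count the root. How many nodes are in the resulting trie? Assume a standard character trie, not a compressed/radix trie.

12

Count nodes per top-level branch (shared prefixes stored once):
  '1'-branch (1010011, 1010100, 1010101, 10101010): 12 nodes
Sum: 12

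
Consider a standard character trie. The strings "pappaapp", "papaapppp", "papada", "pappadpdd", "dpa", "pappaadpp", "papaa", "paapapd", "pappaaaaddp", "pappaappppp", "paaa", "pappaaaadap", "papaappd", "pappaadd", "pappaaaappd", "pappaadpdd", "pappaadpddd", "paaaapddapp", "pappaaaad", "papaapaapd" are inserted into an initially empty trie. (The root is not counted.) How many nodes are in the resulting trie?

For each word, the new-node count is its length minus the longest prefix already in the trie:
  "pappaapp" → 8 new (p, a, p, p, a, a, p, p)
  "papaapppp" → prefix "pap" already present; 6 new (a, a, p, p, p, p)
  "papada" → prefix "papa" already present; 2 new (d, a)
  "pappadpdd" → prefix "pappa" already present; 4 new (d, p, d, d)
  "dpa" → 3 new (d, p, a)
  "pappaadpp" → prefix "pappaa" already present; 3 new (d, p, p)
  "papaa" → prefix "papaa" already present; 0 new (none)
  "paapapd" → prefix "pa" already present; 5 new (a, p, a, p, d)
  "pappaaaaddp" → prefix "pappaa" already present; 5 new (a, a, d, d, p)
  "pappaappppp" → prefix "pappaapp" already present; 3 new (p, p, p)
  "paaa" → prefix "paa" already present; 1 new (a)
  "pappaaaadap" → prefix "pappaaaad" already present; 2 new (a, p)
  "papaappd" → prefix "papaapp" already present; 1 new (d)
  "pappaadd" → prefix "pappaad" already present; 1 new (d)
  "pappaaaappd" → prefix "pappaaaa" already present; 3 new (p, p, d)
  "pappaadpdd" → prefix "pappaadp" already present; 2 new (d, d)
  "pappaadpddd" → prefix "pappaadpdd" already present; 1 new (d)
  "paaaapddapp" → prefix "paaa" already present; 7 new (a, p, d, d, a, p, p)
  "pappaaaad" → prefix "pappaaaad" already present; 0 new (none)
  "papaapaapd" → prefix "papaap" already present; 4 new (a, a, p, d)
Total nodes = 8 + 6 + 2 + 4 + 3 + 3 + 0 + 5 + 5 + 3 + 1 + 2 + 1 + 1 + 3 + 2 + 1 + 7 + 0 + 4 = 61

61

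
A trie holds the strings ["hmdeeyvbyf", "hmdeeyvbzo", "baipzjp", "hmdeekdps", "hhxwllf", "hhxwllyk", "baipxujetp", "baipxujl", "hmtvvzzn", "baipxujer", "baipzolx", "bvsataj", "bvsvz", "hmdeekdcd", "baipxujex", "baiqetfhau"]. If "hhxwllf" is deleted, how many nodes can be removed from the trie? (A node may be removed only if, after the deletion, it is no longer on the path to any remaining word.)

1

Walk "hhxwllf" from the leaf back toward the root, removing each node that no remaining word uses.
The suffix "f" (1 node) is used only by "hhxwllf"; the node for "hhxwll" still has the child "y", so pruning stops there.
Nodes removed: 1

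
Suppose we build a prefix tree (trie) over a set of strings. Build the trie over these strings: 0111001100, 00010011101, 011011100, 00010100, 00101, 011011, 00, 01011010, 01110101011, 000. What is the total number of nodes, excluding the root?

44

Trace insertions, counting only characters that open a new branch:
  "0111001100" → 10 new (0, 1, 1, 1, 0, 0, 1, 1, 0, 0)
  "00010011101" → prefix "0" already present; 10 new (0, 0, 1, 0, 0, 1, 1, 1, 0, 1)
  "011011100" → prefix "011" already present; 6 new (0, 1, 1, 1, 0, 0)
  "00010100" → prefix "00010" already present; 3 new (1, 0, 0)
  "00101" → prefix "00" already present; 3 new (1, 0, 1)
  "011011" → prefix "011011" already present; 0 new (none)
  "00" → prefix "00" already present; 0 new (none)
  "01011010" → prefix "01" already present; 6 new (0, 1, 1, 0, 1, 0)
  "01110101011" → prefix "01110" already present; 6 new (1, 0, 1, 0, 1, 1)
  "000" → prefix "000" already present; 0 new (none)
Total nodes = 10 + 10 + 6 + 3 + 3 + 0 + 0 + 6 + 6 + 0 = 44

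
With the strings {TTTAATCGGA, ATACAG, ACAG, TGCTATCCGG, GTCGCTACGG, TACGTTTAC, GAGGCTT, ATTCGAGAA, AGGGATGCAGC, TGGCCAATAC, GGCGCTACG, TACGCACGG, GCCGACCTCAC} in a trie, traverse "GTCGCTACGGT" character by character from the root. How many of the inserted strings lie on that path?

1

Check each prefix of "GTCGCTACGGT" against the stored set — each match is an end-marker on the path.
Prefixes of the query that are stored words: "GTCGCTACGG"
Count: 1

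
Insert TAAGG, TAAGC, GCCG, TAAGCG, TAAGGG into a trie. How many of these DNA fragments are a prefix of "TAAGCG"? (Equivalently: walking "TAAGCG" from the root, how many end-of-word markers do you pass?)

2

Check each prefix of "TAAGCG" against the stored set — each match is an end-marker on the path.
Prefixes of the query that are stored words: "TAAGC", "TAAGCG"
Count: 2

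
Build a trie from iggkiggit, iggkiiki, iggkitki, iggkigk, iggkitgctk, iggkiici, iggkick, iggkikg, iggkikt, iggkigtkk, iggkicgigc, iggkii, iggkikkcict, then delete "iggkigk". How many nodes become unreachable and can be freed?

Walk "iggkigk" from the leaf back toward the root, removing each node that no remaining word uses.
The suffix "k" (1 node) is used only by "iggkigk"; the node for "iggkig" still has the child "g", so pruning stops there.
Nodes removed: 1

1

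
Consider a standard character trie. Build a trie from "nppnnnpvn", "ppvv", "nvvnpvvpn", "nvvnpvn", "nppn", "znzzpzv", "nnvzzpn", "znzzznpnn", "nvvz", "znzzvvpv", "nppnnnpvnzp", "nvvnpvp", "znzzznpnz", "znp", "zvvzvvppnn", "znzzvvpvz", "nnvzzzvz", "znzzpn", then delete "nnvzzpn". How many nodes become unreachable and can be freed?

Walk "nnvzzpn" from the leaf back toward the root, removing each node that no remaining word uses.
The suffix "pn" (2 nodes) is used only by "nnvzzpn"; the node for "nnvzz" still has the child "z", so pruning stops there.
Nodes removed: 2

2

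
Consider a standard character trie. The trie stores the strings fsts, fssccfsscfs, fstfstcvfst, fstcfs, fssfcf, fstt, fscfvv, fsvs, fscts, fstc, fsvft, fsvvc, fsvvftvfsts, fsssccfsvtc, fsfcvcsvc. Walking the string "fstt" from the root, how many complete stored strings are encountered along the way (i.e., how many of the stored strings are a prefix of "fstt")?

Check each prefix of "fstt" against the stored set — each match is an end-marker on the path.
Prefixes of the query that are stored words: "fstt"
Count: 1

1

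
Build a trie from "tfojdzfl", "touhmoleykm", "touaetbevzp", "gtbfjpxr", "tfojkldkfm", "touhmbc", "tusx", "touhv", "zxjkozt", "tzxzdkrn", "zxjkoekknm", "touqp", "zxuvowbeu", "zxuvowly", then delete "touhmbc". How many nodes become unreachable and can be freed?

2

Walk "touhmbc" from the leaf back toward the root, removing each node that no remaining word uses.
The suffix "bc" (2 nodes) is used only by "touhmbc"; the node for "touhm" still has the child "o", so pruning stops there.
Nodes removed: 2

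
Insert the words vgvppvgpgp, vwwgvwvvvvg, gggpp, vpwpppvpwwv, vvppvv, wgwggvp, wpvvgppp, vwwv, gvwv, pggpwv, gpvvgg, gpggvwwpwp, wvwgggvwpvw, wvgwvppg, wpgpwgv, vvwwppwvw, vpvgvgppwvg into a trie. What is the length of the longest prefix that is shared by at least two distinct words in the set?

3

Equivalently: take the maximum, over all pairs, of their longest common prefix length.
e.g. "vwwgvwvvvvg" and "vwwv" share the prefix "vww" of length 3; no pair shares a longer one.
Longest shared-prefix length: 3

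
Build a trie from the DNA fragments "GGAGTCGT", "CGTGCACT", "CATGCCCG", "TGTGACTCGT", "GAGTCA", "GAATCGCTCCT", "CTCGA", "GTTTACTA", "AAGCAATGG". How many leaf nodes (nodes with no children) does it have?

9

Leaves are exactly the stored words that no other stored word extends.
Those words: "AAGCAATGG", "CATGCCCG", "CGTGCACT", "CTCGA", "GAATCGCTCCT", "GAGTCA", "GGAGTCGT", "GTTTACTA", "TGTGACTCGT"
Leaf count: 9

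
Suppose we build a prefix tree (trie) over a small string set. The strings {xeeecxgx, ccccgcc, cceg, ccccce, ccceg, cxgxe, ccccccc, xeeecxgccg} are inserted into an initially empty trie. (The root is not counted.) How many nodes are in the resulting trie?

30

Trace insertions, counting only characters that open a new branch:
  "xeeecxgx" → 8 new (x, e, e, e, c, x, g, x)
  "ccccgcc" → 7 new (c, c, c, c, g, c, c)
  "cceg" → prefix "cc" already present; 2 new (e, g)
  "ccccce" → prefix "cccc" already present; 2 new (c, e)
  "ccceg" → prefix "ccc" already present; 2 new (e, g)
  "cxgxe" → prefix "c" already present; 4 new (x, g, x, e)
  "ccccccc" → prefix "ccccc" already present; 2 new (c, c)
  "xeeecxgccg" → prefix "xeeecxg" already present; 3 new (c, c, g)
Total nodes = 8 + 7 + 2 + 2 + 2 + 4 + 2 + 3 = 30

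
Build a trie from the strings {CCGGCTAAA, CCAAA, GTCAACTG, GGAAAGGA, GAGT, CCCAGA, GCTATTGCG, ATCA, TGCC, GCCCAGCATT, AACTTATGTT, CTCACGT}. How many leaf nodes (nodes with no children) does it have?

A leaf is a node with no children — equivalently, the end of a word that is not a proper prefix of any other stored word.
Those words: "AACTTATGTT", "ATCA", "CCAAA", "CCCAGA", "CCGGCTAAA", "CTCACGT", "GAGT", "GCCCAGCATT", "GCTATTGCG", "GGAAAGGA", "GTCAACTG", "TGCC"
Leaf count: 12

12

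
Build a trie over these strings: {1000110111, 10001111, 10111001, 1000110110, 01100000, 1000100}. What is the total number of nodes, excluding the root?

29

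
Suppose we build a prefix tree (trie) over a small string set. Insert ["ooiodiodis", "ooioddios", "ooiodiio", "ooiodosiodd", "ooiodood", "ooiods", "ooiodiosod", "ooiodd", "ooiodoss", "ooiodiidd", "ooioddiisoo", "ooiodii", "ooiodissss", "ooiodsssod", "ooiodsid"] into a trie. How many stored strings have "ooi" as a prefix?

15

Walk to "ooi"; the words in its subtree are exactly those with that prefix.
Words under "ooi": ooiodd, ooioddiisoo, ooioddios, ooiodii, ooiodiidd, ooiodiio, ooiodiodis, ooiodiosod, ooiodissss, ooiodood, ooiodosiodd, ooiodoss, ooiods, ooiodsid, ooiodsssod
Count: 15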